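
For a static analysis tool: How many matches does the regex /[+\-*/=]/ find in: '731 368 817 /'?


Pattern: /[+\-*/=]/ (operators)
Input: '731 368 817 /'
Scanning for matches:
  Match 1: '/'
Total matches: 1

1


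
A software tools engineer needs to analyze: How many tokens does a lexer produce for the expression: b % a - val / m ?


Scanning 'b % a - val / m'
Token 1: 'b' -> identifier
Token 2: '%' -> operator
Token 3: 'a' -> identifier
Token 4: '-' -> operator
Token 5: 'val' -> identifier
Token 6: '/' -> operator
Token 7: 'm' -> identifier
Total tokens: 7

7


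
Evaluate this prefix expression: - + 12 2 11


Parsing prefix expression: - + 12 2 11
Step 1: Innermost operation '+ 12 2'
  12 + 2 = 14
Step 2: Outer operation '- [14] 11'
  14 - 11 = 3

3


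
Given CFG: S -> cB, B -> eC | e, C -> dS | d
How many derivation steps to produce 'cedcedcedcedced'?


Grammar: S -> cB, B -> eC | e, C -> dS | d
Deriving 'cedcedcedcedced':
Step 1: S -> cB => cB
Step 2: B -> eC => ceC
Step 3: C -> dS => cedS
Step 4: S -> cB => cedcB
Step 5: B -> eC => cedceC
Step 6: C -> dS => cedcedS
Step 7: S -> cB => cedcedcB
Step 8: B -> eC => cedcedceC
Step 9: C -> dS => cedcedcedS
Step 10: S -> cB => cedcedcedcB
Step 11: B -> eC => cedcedcedceC
Step 12: C -> dS => cedcedcedcedS
Step 13: S -> cB => cedcedcedcedcB
Step 14: B -> eC => cedcedcedcedceC
Step 15: C -> d => cedcedcedcedced
Total derivation steps: 15

15


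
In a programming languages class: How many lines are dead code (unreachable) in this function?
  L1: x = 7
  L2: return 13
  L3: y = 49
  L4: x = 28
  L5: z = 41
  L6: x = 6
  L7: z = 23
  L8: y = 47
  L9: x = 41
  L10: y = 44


Analyzing control flow:
  L1: reachable (before return)
  L2: reachable (return statement)
  L3: DEAD (after return at L2)
  L4: DEAD (after return at L2)
  L5: DEAD (after return at L2)
  L6: DEAD (after return at L2)
  L7: DEAD (after return at L2)
  L8: DEAD (after return at L2)
  L9: DEAD (after return at L2)
  L10: DEAD (after return at L2)
Return at L2, total lines = 10
Dead lines: L3 through L10
Count: 8

8


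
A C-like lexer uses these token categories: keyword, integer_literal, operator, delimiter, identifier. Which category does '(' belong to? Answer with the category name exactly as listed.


Token: '('
Checking categories:
  identifier: no
  integer_literal: no
  operator: no
  keyword: no
  delimiter: YES
Category: delimiter

delimiter


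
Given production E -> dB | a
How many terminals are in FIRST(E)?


Production: E -> dB | a
Examining each alternative for leading terminals:
  E -> dB : first terminal = 'd'
  E -> a : first terminal = 'a'
FIRST(E) = {a, d}
Count: 2

2


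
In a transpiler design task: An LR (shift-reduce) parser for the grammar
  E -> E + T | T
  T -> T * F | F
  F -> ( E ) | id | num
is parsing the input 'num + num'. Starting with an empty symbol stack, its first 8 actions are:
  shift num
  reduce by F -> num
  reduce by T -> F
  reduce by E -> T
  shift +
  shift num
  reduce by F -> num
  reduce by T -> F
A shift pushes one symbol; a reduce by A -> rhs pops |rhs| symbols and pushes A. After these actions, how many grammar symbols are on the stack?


Tracking the symbol stack through each action:
  Action 1: shift 'num' : push -> stack = [num] (size 1)
  Action 2: reduce by F -> num : pop 1, push F -> stack = [F] (size 1)
  Action 3: reduce by T -> F : pop 1, push T -> stack = [T] (size 1)
  Action 4: reduce by E -> T : pop 1, push E -> stack = [E] (size 1)
  Action 5: shift '+' : push -> stack = [E, +] (size 2)
  Action 6: shift 'num' : push -> stack = [E, +, num] (size 3)
  Action 7: reduce by F -> num : pop 1, push F -> stack = [E, +, F] (size 3)
  Action 8: reduce by T -> F : pop 1, push T -> stack = [E, +, T] (size 3)
Final stack size: 3

3


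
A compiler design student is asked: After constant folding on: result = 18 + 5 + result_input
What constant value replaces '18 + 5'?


Identifying constant sub-expression:
  Original: result = 18 + 5 + result_input
  18 and 5 are both compile-time constants
  Evaluating: 18 + 5 = 23
  After folding: result = 23 + result_input

23


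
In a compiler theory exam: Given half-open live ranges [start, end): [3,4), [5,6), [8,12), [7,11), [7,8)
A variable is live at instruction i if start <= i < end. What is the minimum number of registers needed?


Live ranges:
  Var0: [3, 4)
  Var1: [5, 6)
  Var2: [8, 12)
  Var3: [7, 11)
  Var4: [7, 8)
Sweep-line events (position, delta, active):
  pos=3 start -> active=1
  pos=4 end -> active=0
  pos=5 start -> active=1
  pos=6 end -> active=0
  pos=7 start -> active=1
  pos=7 start -> active=2
  pos=8 end -> active=1
  pos=8 start -> active=2
  pos=11 end -> active=1
  pos=12 end -> active=0
Maximum simultaneous active: 2
Minimum registers needed: 2

2


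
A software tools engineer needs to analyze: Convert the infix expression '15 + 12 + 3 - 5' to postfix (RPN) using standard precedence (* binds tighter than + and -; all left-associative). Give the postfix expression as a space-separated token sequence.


Applying the shunting-yard algorithm:
  Operand 15 -> output
  Push '+' onto operator stack -> op-stack: [+]
  Operand 12 -> output
  See '+' (prec 1); top '+' (prec 1) >= it -> pop '+' to output
  Push '+' onto operator stack -> op-stack: [+]
  Operand 3 -> output
  See '-' (prec 1); top '+' (prec 1) >= it -> pop '+' to output
  Push '-' onto operator stack -> op-stack: [-]
  Operand 5 -> output
  End of input: pop '-' to output
Postfix result: 15 12 + 3 + 5 -

15 12 + 3 + 5 -


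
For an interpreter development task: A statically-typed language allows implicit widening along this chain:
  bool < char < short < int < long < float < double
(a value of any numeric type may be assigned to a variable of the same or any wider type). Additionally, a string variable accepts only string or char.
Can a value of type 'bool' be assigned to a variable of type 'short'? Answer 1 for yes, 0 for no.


Target variable type: short
Source value type: bool
Numeric ranks: bool=0, short=2
Widening allowed iff rank(source) <= rank(target): 0 <= 2? Yes
Result: 1

1


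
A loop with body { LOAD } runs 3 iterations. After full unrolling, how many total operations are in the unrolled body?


Loop body operations: LOAD (1 op per iteration)
Unrolling 3 iterations:
  Iteration 1: LOAD (1 ops)
  Iteration 2: LOAD (1 ops)
  Iteration 3: LOAD (1 ops)
Total: 3 iterations * 1 ops/iter = 3 operations

3


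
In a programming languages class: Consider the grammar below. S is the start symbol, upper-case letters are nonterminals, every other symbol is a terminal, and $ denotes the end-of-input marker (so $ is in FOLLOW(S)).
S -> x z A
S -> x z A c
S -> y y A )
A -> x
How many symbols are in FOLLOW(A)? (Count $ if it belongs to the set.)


S is the start symbol and does not occur in any rule body, so FOLLOW(S) = {$}.
Examining every occurrence of A in a rule body:
  S -> x z A : A is at the right end -> add FOLLOW(S) = {$}
  S -> x z A c : A is followed by terminal 'c' -> add 'c'
  S -> y y A ) : A is followed by terminal ')' -> add ')'
  A -> x : A does not occur in the body -> contributes nothing
FOLLOW(A) = {), c, $}
Count: 3

3


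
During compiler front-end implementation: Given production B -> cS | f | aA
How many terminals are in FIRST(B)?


Production: B -> cS | f | aA
Examining each alternative for leading terminals:
  B -> cS : first terminal = 'c'
  B -> f : first terminal = 'f'
  B -> aA : first terminal = 'a'
FIRST(B) = {a, c, f}
Count: 3

3


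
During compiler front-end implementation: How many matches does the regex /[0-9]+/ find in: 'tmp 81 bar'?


Pattern: /[0-9]+/ (int literals)
Input: 'tmp 81 bar'
Scanning for matches:
  Match 1: '81'
Total matches: 1

1


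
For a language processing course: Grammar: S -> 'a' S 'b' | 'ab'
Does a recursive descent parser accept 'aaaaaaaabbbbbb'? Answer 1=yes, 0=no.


Grammar accepts strings of the form a^n b^n (n >= 1)
Word: 'aaaaaaaabbbbbb'
Counting: 8 a's and 6 b's
Check: 8 == 6? No
Mismatch: a-count != b-count
Rejected

0


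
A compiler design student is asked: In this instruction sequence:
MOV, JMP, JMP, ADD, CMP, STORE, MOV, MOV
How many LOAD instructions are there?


Scanning instruction sequence for LOAD:
  Position 1: MOV
  Position 2: JMP
  Position 3: JMP
  Position 4: ADD
  Position 5: CMP
  Position 6: STORE
  Position 7: MOV
  Position 8: MOV
Matches at positions: []
Total LOAD count: 0

0


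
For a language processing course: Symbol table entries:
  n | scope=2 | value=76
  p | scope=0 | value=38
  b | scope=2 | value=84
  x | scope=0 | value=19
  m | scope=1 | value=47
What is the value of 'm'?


Searching symbol table for 'm':
  n | scope=2 | value=76
  p | scope=0 | value=38
  b | scope=2 | value=84
  x | scope=0 | value=19
  m | scope=1 | value=47 <- MATCH
Found 'm' at scope 1 with value 47

47


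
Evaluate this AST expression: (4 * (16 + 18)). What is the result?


Expression: (4 * (16 + 18))
Evaluating step by step:
  16 + 18 = 34
  4 * 34 = 136
Result: 136

136


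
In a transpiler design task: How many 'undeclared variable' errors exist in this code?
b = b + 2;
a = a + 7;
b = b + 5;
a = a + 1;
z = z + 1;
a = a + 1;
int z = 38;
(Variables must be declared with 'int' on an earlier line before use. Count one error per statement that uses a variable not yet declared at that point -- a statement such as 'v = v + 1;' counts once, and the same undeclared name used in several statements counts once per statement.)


Scanning code line by line:
  Line 1: use 'b' -> ERROR (undeclared)
  Line 2: use 'a' -> ERROR (undeclared)
  Line 3: use 'b' -> ERROR (undeclared)
  Line 4: use 'a' -> ERROR (undeclared)
  Line 5: use 'z' -> ERROR (undeclared)
  Line 6: use 'a' -> ERROR (undeclared)
  Line 7: declare 'z' -> declared = ['z']
Total undeclared variable errors: 6

6


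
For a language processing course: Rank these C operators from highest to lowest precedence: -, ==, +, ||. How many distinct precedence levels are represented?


Looking up precedence for each operator:
  - -> precedence 5
  == -> precedence 3
  + -> precedence 5
  || -> precedence 1
Sorted highest to lowest: -, +, ==, ||
Distinct precedence values: [5, 3, 1]
Number of distinct levels: 3

3


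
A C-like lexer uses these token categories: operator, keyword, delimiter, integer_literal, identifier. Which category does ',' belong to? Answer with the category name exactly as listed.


Token: ','
Checking categories:
  identifier: no
  integer_literal: no
  operator: no
  keyword: no
  delimiter: YES
Category: delimiter

delimiter


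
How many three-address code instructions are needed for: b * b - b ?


Expression: b * b - b
Generating three-address code (respecting * over +/- precedence):
  Instruction 1: t1 = b * b
  Instruction 2: t2 = t1 - b
Total instructions: 2

2


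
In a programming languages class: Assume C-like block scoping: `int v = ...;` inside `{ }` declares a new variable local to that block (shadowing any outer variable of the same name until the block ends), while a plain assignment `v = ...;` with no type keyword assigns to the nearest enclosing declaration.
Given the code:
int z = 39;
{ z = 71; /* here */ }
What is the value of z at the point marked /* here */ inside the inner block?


Analyzing scoping rules:
Outer scope: declares z = 39
Inner block: 'z = 71;' has no type keyword, so it is an assignment to the outer z (no shadowing)
Inside the block, after the assignment -> 71
Result: 71

71


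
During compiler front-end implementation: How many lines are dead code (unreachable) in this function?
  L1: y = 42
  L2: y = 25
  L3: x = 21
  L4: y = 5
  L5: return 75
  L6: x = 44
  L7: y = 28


Analyzing control flow:
  L1: reachable (before return)
  L2: reachable (before return)
  L3: reachable (before return)
  L4: reachable (before return)
  L5: reachable (return statement)
  L6: DEAD (after return at L5)
  L7: DEAD (after return at L5)
Return at L5, total lines = 7
Dead lines: L6 through L7
Count: 2

2


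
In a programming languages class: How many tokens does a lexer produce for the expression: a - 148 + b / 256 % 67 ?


Scanning 'a - 148 + b / 256 % 67'
Token 1: 'a' -> identifier
Token 2: '-' -> operator
Token 3: '148' -> integer_literal
Token 4: '+' -> operator
Token 5: 'b' -> identifier
Token 6: '/' -> operator
Token 7: '256' -> integer_literal
Token 8: '%' -> operator
Token 9: '67' -> integer_literal
Total tokens: 9

9


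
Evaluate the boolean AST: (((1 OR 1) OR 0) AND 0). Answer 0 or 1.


Step 1: Evaluate inner node
  1 OR 1 = 1
Step 2: Evaluate next node
  1 OR 0 = 1
Step 3: Evaluate root node
  1 AND 0 = 0

0


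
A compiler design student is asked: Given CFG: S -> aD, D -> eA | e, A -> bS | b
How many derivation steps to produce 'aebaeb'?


Grammar: S -> aD, D -> eA | e, A -> bS | b
Deriving 'aebaeb':
Step 1: S -> aD => aD
Step 2: D -> eA => aeA
Step 3: A -> bS => aebS
Step 4: S -> aD => aebaD
Step 5: D -> eA => aebaeA
Step 6: A -> b => aebaeb
Total derivation steps: 6

6


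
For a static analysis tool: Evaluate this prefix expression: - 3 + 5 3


Parsing prefix expression: - 3 + 5 3
Step 1: Innermost operation '+ 5 3'
  5 + 3 = 8
Step 2: Outer operation '- 3 [8]'
  3 - 8 = -5

-5


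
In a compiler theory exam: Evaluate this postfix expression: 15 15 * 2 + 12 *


Processing tokens left to right:
Push 15, Push 15
Pop 15 and 15, compute 15 * 15 = 225, push 225
Push 2
Pop 225 and 2, compute 225 + 2 = 227, push 227
Push 12
Pop 227 and 12, compute 227 * 12 = 2724, push 2724
Stack result: 2724

2724


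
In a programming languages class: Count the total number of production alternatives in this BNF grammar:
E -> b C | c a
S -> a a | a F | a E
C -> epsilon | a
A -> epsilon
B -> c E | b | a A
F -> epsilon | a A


Counting alternatives per rule:
  E: 2 alternative(s)
  S: 3 alternative(s)
  C: 2 alternative(s)
  A: 1 alternative(s)
  B: 3 alternative(s)
  F: 2 alternative(s)
Sum: 2 + 3 + 2 + 1 + 3 + 2 = 13

13


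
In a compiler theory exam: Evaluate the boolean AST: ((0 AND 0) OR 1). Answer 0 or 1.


Step 1: Evaluate inner node
  0 AND 0 = 0
Step 2: Evaluate root node
  0 OR 1 = 1

1


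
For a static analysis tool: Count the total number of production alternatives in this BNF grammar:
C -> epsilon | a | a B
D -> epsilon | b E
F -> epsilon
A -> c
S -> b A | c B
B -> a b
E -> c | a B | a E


Counting alternatives per rule:
  C: 3 alternative(s)
  D: 2 alternative(s)
  F: 1 alternative(s)
  A: 1 alternative(s)
  S: 2 alternative(s)
  B: 1 alternative(s)
  E: 3 alternative(s)
Sum: 3 + 2 + 1 + 1 + 2 + 1 + 3 = 13

13


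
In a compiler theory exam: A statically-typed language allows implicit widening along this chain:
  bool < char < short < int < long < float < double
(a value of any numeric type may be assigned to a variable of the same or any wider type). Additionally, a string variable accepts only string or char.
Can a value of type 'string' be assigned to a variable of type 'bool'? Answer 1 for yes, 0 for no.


Target variable type: bool
Source value type: string
Rule: string cannot widen to any numeric type
Result: 0

0


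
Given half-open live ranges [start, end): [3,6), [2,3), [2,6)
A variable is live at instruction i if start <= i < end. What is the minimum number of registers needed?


Live ranges:
  Var0: [3, 6)
  Var1: [2, 3)
  Var2: [2, 6)
Sweep-line events (position, delta, active):
  pos=2 start -> active=1
  pos=2 start -> active=2
  pos=3 end -> active=1
  pos=3 start -> active=2
  pos=6 end -> active=1
  pos=6 end -> active=0
Maximum simultaneous active: 2
Minimum registers needed: 2

2


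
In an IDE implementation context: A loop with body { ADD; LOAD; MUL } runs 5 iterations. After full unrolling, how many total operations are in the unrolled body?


Loop body operations: ADD, LOAD, MUL (3 ops per iteration)
Unrolling 5 iterations:
  Iteration 1: ADD, LOAD, MUL (3 ops)
  Iteration 2: ADD, LOAD, MUL (3 ops)
  Iteration 3: ADD, LOAD, MUL (3 ops)
  Iteration 4: ADD, LOAD, MUL (3 ops)
  Iteration 5: ADD, LOAD, MUL (3 ops)
Total: 5 iterations * 3 ops/iter = 15 operations

15


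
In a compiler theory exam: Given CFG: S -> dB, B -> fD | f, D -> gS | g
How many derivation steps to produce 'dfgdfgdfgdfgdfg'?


Grammar: S -> dB, B -> fD | f, D -> gS | g
Deriving 'dfgdfgdfgdfgdfg':
Step 1: S -> dB => dB
Step 2: B -> fD => dfD
Step 3: D -> gS => dfgS
Step 4: S -> dB => dfgdB
Step 5: B -> fD => dfgdfD
Step 6: D -> gS => dfgdfgS
Step 7: S -> dB => dfgdfgdB
Step 8: B -> fD => dfgdfgdfD
Step 9: D -> gS => dfgdfgdfgS
Step 10: S -> dB => dfgdfgdfgdB
Step 11: B -> fD => dfgdfgdfgdfD
Step 12: D -> gS => dfgdfgdfgdfgS
Step 13: S -> dB => dfgdfgdfgdfgdB
Step 14: B -> fD => dfgdfgdfgdfgdfD
Step 15: D -> g => dfgdfgdfgdfgdfg
Total derivation steps: 15

15


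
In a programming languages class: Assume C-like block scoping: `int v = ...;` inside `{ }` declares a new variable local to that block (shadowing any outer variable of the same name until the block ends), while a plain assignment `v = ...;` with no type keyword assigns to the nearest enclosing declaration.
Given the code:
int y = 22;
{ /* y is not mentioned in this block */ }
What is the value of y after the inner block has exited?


Analyzing scoping rules:
Outer scope: declares y = 22
Inner block: y is neither redeclared nor assigned -> unchanged
After the block -> 22
Result: 22

22


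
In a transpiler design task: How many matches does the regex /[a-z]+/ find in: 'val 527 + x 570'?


Pattern: /[a-z]+/ (identifiers)
Input: 'val 527 + x 570'
Scanning for matches:
  Match 1: 'val'
  Match 2: 'x'
Total matches: 2

2


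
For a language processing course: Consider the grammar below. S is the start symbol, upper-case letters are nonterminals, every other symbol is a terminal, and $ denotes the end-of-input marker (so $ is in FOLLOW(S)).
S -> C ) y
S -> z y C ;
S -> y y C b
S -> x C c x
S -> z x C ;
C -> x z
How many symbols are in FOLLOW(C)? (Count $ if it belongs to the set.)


S is the start symbol and does not occur in any rule body, so FOLLOW(S) = {$}.
Examining every occurrence of C in a rule body:
  S -> C ) y : C is followed by terminal ')' -> add ')'
  S -> z y C ; : C is followed by terminal ';' -> add ';'
  S -> y y C b : C is followed by terminal 'b' -> add 'b'
  S -> x C c x : C is followed by terminal 'c' -> add 'c'
  S -> z x C ; : C is followed by terminal ';' -> add ';' (already in the set)
  C -> x z : C does not occur in the body -> contributes nothing
FOLLOW(C) = {), ;, b, c}
Count: 4

4


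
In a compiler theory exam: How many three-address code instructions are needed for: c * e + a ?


Expression: c * e + a
Generating three-address code (respecting * over +/- precedence):
  Instruction 1: t1 = c * e
  Instruction 2: t2 = t1 + a
Total instructions: 2

2


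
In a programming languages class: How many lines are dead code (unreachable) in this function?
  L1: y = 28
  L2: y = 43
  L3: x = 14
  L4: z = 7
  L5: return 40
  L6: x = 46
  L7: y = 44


Analyzing control flow:
  L1: reachable (before return)
  L2: reachable (before return)
  L3: reachable (before return)
  L4: reachable (before return)
  L5: reachable (return statement)
  L6: DEAD (after return at L5)
  L7: DEAD (after return at L5)
Return at L5, total lines = 7
Dead lines: L6 through L7
Count: 2

2


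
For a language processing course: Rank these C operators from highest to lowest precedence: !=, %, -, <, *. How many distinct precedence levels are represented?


Looking up precedence for each operator:
  != -> precedence 3
  % -> precedence 6
  - -> precedence 5
  < -> precedence 4
  * -> precedence 6
Sorted highest to lowest: %, *, -, <, !=
Distinct precedence values: [6, 5, 4, 3]
Number of distinct levels: 4

4


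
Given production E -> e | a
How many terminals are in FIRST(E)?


Production: E -> e | a
Examining each alternative for leading terminals:
  E -> e : first terminal = 'e'
  E -> a : first terminal = 'a'
FIRST(E) = {a, e}
Count: 2

2


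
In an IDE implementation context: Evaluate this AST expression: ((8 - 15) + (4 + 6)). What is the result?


Expression: ((8 - 15) + (4 + 6))
Evaluating step by step:
  8 - 15 = -7
  4 + 6 = 10
  -7 + 10 = 3
Result: 3

3


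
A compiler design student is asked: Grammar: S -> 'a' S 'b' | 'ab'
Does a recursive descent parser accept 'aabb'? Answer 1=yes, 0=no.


Grammar accepts strings of the form a^n b^n (n >= 1)
Word: 'aabb'
Counting: 2 a's and 2 b's
Check: 2 == 2? Yes
Derivation (S -> aSb applied 1 time(s), then S -> ab): S => aSb => aabb
Accepted

1


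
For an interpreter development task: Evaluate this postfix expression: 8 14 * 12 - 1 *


Processing tokens left to right:
Push 8, Push 14
Pop 8 and 14, compute 8 * 14 = 112, push 112
Push 12
Pop 112 and 12, compute 112 - 12 = 100, push 100
Push 1
Pop 100 and 1, compute 100 * 1 = 100, push 100
Stack result: 100

100


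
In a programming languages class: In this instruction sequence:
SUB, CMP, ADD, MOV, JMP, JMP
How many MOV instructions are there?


Scanning instruction sequence for MOV:
  Position 1: SUB
  Position 2: CMP
  Position 3: ADD
  Position 4: MOV <- MATCH
  Position 5: JMP
  Position 6: JMP
Matches at positions: [4]
Total MOV count: 1

1


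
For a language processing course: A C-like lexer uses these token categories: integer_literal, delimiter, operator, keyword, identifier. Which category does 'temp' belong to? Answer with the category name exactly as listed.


Token: 'temp'
Checking categories:
  identifier: YES
  integer_literal: no
  operator: no
  keyword: no
  delimiter: no
Category: identifier

identifier


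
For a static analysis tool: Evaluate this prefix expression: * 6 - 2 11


Parsing prefix expression: * 6 - 2 11
Step 1: Innermost operation '- 2 11'
  2 - 11 = -9
Step 2: Outer operation '* 6 [-9]'
  6 * -9 = -54

-54


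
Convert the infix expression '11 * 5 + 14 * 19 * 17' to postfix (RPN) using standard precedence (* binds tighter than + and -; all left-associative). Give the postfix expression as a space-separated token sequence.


Applying the shunting-yard algorithm:
  Operand 11 -> output
  Push '*' onto operator stack -> op-stack: [*]
  Operand 5 -> output
  See '+' (prec 1); top '*' (prec 2) >= it -> pop '*' to output
  Push '+' onto operator stack -> op-stack: [+]
  Operand 14 -> output
  Push '*' onto operator stack -> op-stack: [+, *]
  Operand 19 -> output
  See '*' (prec 2); top '*' (prec 2) >= it -> pop '*' to output
  Push '*' onto operator stack -> op-stack: [+, *]
  Operand 17 -> output
  End of input: pop '*' to output
  End of input: pop '+' to output
Postfix result: 11 5 * 14 19 * 17 * +

11 5 * 14 19 * 17 * +


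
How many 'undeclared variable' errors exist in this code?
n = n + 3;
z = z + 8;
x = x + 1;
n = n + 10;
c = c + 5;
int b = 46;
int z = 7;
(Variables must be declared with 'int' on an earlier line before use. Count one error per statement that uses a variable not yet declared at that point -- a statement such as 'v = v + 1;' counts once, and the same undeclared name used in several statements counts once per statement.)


Scanning code line by line:
  Line 1: use 'n' -> ERROR (undeclared)
  Line 2: use 'z' -> ERROR (undeclared)
  Line 3: use 'x' -> ERROR (undeclared)
  Line 4: use 'n' -> ERROR (undeclared)
  Line 5: use 'c' -> ERROR (undeclared)
  Line 6: declare 'b' -> declared = ['b']
  Line 7: declare 'z' -> declared = ['b', 'z']
Total undeclared variable errors: 5

5


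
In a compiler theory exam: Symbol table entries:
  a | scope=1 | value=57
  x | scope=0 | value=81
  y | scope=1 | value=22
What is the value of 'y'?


Searching symbol table for 'y':
  a | scope=1 | value=57
  x | scope=0 | value=81
  y | scope=1 | value=22 <- MATCH
Found 'y' at scope 1 with value 22

22


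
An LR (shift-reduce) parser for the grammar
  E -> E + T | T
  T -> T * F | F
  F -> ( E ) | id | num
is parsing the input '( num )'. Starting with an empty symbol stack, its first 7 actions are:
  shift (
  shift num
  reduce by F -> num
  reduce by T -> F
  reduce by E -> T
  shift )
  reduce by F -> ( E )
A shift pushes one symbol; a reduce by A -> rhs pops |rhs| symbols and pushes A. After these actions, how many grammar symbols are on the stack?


Tracking the symbol stack through each action:
  Action 1: shift '(' : push -> stack = [(] (size 1)
  Action 2: shift 'num' : push -> stack = [(, num] (size 2)
  Action 3: reduce by F -> num : pop 1, push F -> stack = [(, F] (size 2)
  Action 4: reduce by T -> F : pop 1, push T -> stack = [(, T] (size 2)
  Action 5: reduce by E -> T : pop 1, push E -> stack = [(, E] (size 2)
  Action 6: shift ')' : push -> stack = [(, E, )] (size 3)
  Action 7: reduce by F -> ( E ) : pop 3, push F -> stack = [F] (size 1)
Final stack size: 1

1


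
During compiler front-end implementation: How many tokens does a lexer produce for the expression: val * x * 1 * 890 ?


Scanning 'val * x * 1 * 890'
Token 1: 'val' -> identifier
Token 2: '*' -> operator
Token 3: 'x' -> identifier
Token 4: '*' -> operator
Token 5: '1' -> integer_literal
Token 6: '*' -> operator
Token 7: '890' -> integer_literal
Total tokens: 7

7


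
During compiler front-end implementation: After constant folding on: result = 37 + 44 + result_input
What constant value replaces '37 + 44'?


Identifying constant sub-expression:
  Original: result = 37 + 44 + result_input
  37 and 44 are both compile-time constants
  Evaluating: 37 + 44 = 81
  After folding: result = 81 + result_input

81


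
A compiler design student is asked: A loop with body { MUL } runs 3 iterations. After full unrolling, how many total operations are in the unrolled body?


Loop body operations: MUL (1 op per iteration)
Unrolling 3 iterations:
  Iteration 1: MUL (1 ops)
  Iteration 2: MUL (1 ops)
  Iteration 3: MUL (1 ops)
Total: 3 iterations * 1 ops/iter = 3 operations

3


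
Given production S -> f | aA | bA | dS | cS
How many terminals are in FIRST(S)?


Production: S -> f | aA | bA | dS | cS
Examining each alternative for leading terminals:
  S -> f : first terminal = 'f'
  S -> aA : first terminal = 'a'
  S -> bA : first terminal = 'b'
  S -> dS : first terminal = 'd'
  S -> cS : first terminal = 'c'
FIRST(S) = {a, b, c, d, f}
Count: 5

5


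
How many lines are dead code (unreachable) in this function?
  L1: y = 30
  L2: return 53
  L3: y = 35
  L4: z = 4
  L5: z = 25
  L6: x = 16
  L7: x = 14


Analyzing control flow:
  L1: reachable (before return)
  L2: reachable (return statement)
  L3: DEAD (after return at L2)
  L4: DEAD (after return at L2)
  L5: DEAD (after return at L2)
  L6: DEAD (after return at L2)
  L7: DEAD (after return at L2)
Return at L2, total lines = 7
Dead lines: L3 through L7
Count: 5

5


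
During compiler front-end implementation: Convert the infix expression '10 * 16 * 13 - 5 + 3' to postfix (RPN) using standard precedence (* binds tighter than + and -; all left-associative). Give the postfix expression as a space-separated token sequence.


Applying the shunting-yard algorithm:
  Operand 10 -> output
  Push '*' onto operator stack -> op-stack: [*]
  Operand 16 -> output
  See '*' (prec 2); top '*' (prec 2) >= it -> pop '*' to output
  Push '*' onto operator stack -> op-stack: [*]
  Operand 13 -> output
  See '-' (prec 1); top '*' (prec 2) >= it -> pop '*' to output
  Push '-' onto operator stack -> op-stack: [-]
  Operand 5 -> output
  See '+' (prec 1); top '-' (prec 1) >= it -> pop '-' to output
  Push '+' onto operator stack -> op-stack: [+]
  Operand 3 -> output
  End of input: pop '+' to output
Postfix result: 10 16 * 13 * 5 - 3 +

10 16 * 13 * 5 - 3 +


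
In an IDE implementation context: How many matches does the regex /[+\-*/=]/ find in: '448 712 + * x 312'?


Pattern: /[+\-*/=]/ (operators)
Input: '448 712 + * x 312'
Scanning for matches:
  Match 1: '+'
  Match 2: '*'
Total matches: 2

2


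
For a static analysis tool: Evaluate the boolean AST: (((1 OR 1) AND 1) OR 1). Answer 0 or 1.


Step 1: Evaluate inner node
  1 OR 1 = 1
Step 2: Evaluate next node
  1 AND 1 = 1
Step 3: Evaluate root node
  1 OR 1 = 1

1


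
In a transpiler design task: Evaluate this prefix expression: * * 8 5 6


Parsing prefix expression: * * 8 5 6
Step 1: Innermost operation '* 8 5'
  8 * 5 = 40
Step 2: Outer operation '* [40] 6'
  40 * 6 = 240

240


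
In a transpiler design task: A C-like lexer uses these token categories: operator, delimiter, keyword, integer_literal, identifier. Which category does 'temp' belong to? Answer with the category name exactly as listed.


Token: 'temp'
Checking categories:
  identifier: YES
  integer_literal: no
  operator: no
  keyword: no
  delimiter: no
Category: identifier

identifier


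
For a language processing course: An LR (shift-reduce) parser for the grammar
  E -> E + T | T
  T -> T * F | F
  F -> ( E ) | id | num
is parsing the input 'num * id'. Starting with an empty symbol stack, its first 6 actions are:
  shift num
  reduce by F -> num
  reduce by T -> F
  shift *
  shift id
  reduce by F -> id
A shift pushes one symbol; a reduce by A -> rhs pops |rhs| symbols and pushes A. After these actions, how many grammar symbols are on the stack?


Tracking the symbol stack through each action:
  Action 1: shift 'num' : push -> stack = [num] (size 1)
  Action 2: reduce by F -> num : pop 1, push F -> stack = [F] (size 1)
  Action 3: reduce by T -> F : pop 1, push T -> stack = [T] (size 1)
  Action 4: shift '*' : push -> stack = [T, *] (size 2)
  Action 5: shift 'id' : push -> stack = [T, *, id] (size 3)
  Action 6: reduce by F -> id : pop 1, push F -> stack = [T, *, F] (size 3)
Final stack size: 3

3


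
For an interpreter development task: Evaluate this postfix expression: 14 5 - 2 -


Processing tokens left to right:
Push 14, Push 5
Pop 14 and 5, compute 14 - 5 = 9, push 9
Push 2
Pop 9 and 2, compute 9 - 2 = 7, push 7
Stack result: 7

7


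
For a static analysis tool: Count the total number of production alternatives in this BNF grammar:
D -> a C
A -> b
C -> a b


Counting alternatives per rule:
  D: 1 alternative(s)
  A: 1 alternative(s)
  C: 1 alternative(s)
Sum: 1 + 1 + 1 = 3

3


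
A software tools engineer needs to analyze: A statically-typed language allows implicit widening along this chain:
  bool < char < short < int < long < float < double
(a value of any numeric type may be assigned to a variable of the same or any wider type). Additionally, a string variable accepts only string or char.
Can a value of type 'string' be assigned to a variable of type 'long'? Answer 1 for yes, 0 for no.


Target variable type: long
Source value type: string
Rule: string cannot widen to any numeric type
Result: 0

0


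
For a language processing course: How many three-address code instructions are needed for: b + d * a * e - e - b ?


Expression: b + d * a * e - e - b
Generating three-address code (respecting * over +/- precedence):
  Instruction 1: t1 = d * a
  Instruction 2: t2 = t1 * e
  Instruction 3: t3 = b + t2
  Instruction 4: t4 = t3 - e
  Instruction 5: t5 = t4 - b
Total instructions: 5

5


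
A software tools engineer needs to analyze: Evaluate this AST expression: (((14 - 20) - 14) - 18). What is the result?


Expression: (((14 - 20) - 14) - 18)
Evaluating step by step:
  14 - 20 = -6
  -6 - 14 = -20
  -20 - 18 = -38
Result: -38

-38


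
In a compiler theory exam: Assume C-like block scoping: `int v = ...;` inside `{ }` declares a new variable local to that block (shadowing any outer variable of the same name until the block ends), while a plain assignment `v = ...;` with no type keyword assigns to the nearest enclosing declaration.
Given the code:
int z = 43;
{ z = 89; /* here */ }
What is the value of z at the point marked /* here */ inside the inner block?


Analyzing scoping rules:
Outer scope: declares z = 43
Inner block: 'z = 89;' has no type keyword, so it is an assignment to the outer z (no shadowing)
Inside the block, after the assignment -> 89
Result: 89

89


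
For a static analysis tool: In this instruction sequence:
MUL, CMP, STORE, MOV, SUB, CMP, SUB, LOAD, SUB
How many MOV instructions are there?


Scanning instruction sequence for MOV:
  Position 1: MUL
  Position 2: CMP
  Position 3: STORE
  Position 4: MOV <- MATCH
  Position 5: SUB
  Position 6: CMP
  Position 7: SUB
  Position 8: LOAD
  Position 9: SUB
Matches at positions: [4]
Total MOV count: 1

1


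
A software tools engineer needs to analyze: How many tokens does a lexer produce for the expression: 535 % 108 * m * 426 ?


Scanning '535 % 108 * m * 426'
Token 1: '535' -> integer_literal
Token 2: '%' -> operator
Token 3: '108' -> integer_literal
Token 4: '*' -> operator
Token 5: 'm' -> identifier
Token 6: '*' -> operator
Token 7: '426' -> integer_literal
Total tokens: 7

7


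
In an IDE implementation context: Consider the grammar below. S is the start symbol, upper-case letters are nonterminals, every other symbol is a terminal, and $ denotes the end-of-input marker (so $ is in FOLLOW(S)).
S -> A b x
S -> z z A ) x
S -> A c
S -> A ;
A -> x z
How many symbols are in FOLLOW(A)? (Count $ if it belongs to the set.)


S is the start symbol and does not occur in any rule body, so FOLLOW(S) = {$}.
Examining every occurrence of A in a rule body:
  S -> A b x : A is followed by terminal 'b' -> add 'b'
  S -> z z A ) x : A is followed by terminal ')' -> add ')'
  S -> A c : A is followed by terminal 'c' -> add 'c'
  S -> A ; : A is followed by terminal ';' -> add ';'
  A -> x z : A does not occur in the body -> contributes nothing
FOLLOW(A) = {), ;, b, c}
Count: 4

4


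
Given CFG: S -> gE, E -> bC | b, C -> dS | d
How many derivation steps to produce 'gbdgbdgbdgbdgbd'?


Grammar: S -> gE, E -> bC | b, C -> dS | d
Deriving 'gbdgbdgbdgbdgbd':
Step 1: S -> gE => gE
Step 2: E -> bC => gbC
Step 3: C -> dS => gbdS
Step 4: S -> gE => gbdgE
Step 5: E -> bC => gbdgbC
Step 6: C -> dS => gbdgbdS
Step 7: S -> gE => gbdgbdgE
Step 8: E -> bC => gbdgbdgbC
Step 9: C -> dS => gbdgbdgbdS
Step 10: S -> gE => gbdgbdgbdgE
Step 11: E -> bC => gbdgbdgbdgbC
Step 12: C -> dS => gbdgbdgbdgbdS
Step 13: S -> gE => gbdgbdgbdgbdgE
Step 14: E -> bC => gbdgbdgbdgbdgbC
Step 15: C -> d => gbdgbdgbdgbdgbd
Total derivation steps: 15

15


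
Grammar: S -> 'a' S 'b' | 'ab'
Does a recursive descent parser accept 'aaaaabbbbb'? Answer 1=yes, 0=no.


Grammar accepts strings of the form a^n b^n (n >= 1)
Word: 'aaaaabbbbb'
Counting: 5 a's and 5 b's
Check: 5 == 5? Yes
Derivation (S -> aSb applied 4 time(s), then S -> ab): S => aSb => aaSbb => aaaSbbb => aaaaSbbbb => aaaaabbbbb
Accepted

1


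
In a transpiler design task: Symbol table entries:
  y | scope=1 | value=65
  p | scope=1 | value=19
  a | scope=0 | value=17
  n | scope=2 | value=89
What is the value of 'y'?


Searching symbol table for 'y':
  y | scope=1 | value=65 <- MATCH
  p | scope=1 | value=19
  a | scope=0 | value=17
  n | scope=2 | value=89
Found 'y' at scope 1 with value 65

65


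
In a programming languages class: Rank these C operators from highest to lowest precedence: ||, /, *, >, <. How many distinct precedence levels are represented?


Looking up precedence for each operator:
  || -> precedence 1
  / -> precedence 6
  * -> precedence 6
  > -> precedence 4
  < -> precedence 4
Sorted highest to lowest: /, *, >, <, ||
Distinct precedence values: [6, 4, 1]
Number of distinct levels: 3

3


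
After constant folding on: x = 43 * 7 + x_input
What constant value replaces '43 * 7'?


Identifying constant sub-expression:
  Original: x = 43 * 7 + x_input
  43 and 7 are both compile-time constants
  Evaluating: 43 * 7 = 301
  After folding: x = 301 + x_input

301


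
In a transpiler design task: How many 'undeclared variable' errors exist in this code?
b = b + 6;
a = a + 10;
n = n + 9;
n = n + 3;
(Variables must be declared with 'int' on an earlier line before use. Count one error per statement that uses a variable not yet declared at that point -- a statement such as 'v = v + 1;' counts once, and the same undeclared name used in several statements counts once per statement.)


Scanning code line by line:
  Line 1: use 'b' -> ERROR (undeclared)
  Line 2: use 'a' -> ERROR (undeclared)
  Line 3: use 'n' -> ERROR (undeclared)
  Line 4: use 'n' -> ERROR (undeclared)
Total undeclared variable errors: 4

4


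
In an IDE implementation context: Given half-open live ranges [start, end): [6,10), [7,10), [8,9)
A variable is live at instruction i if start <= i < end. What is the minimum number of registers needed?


Live ranges:
  Var0: [6, 10)
  Var1: [7, 10)
  Var2: [8, 9)
Sweep-line events (position, delta, active):
  pos=6 start -> active=1
  pos=7 start -> active=2
  pos=8 start -> active=3
  pos=9 end -> active=2
  pos=10 end -> active=1
  pos=10 end -> active=0
Maximum simultaneous active: 3
Minimum registers needed: 3

3


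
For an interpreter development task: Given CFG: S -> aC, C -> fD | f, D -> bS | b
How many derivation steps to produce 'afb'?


Grammar: S -> aC, C -> fD | f, D -> bS | b
Deriving 'afb':
Step 1: S -> aC => aC
Step 2: C -> fD => afD
Step 3: D -> b => afb
Total derivation steps: 3

3


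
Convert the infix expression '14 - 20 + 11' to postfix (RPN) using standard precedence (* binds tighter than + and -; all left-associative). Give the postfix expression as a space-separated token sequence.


Applying the shunting-yard algorithm:
  Operand 14 -> output
  Push '-' onto operator stack -> op-stack: [-]
  Operand 20 -> output
  See '+' (prec 1); top '-' (prec 1) >= it -> pop '-' to output
  Push '+' onto operator stack -> op-stack: [+]
  Operand 11 -> output
  End of input: pop '+' to output
Postfix result: 14 20 - 11 +

14 20 - 11 +


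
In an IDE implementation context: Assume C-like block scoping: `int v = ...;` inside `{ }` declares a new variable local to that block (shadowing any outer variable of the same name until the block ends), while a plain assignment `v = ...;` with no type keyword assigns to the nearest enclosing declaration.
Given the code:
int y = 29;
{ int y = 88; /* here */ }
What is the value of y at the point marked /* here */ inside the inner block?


Analyzing scoping rules:
Outer scope: declares y = 29
Inner block: 'int y = 88;' declares a NEW y that shadows the outer one
Inside the block the inner declaration is in scope -> 88
Result: 88

88


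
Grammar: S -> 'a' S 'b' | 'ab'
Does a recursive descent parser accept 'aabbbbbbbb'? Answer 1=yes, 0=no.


Grammar accepts strings of the form a^n b^n (n >= 1)
Word: 'aabbbbbbbb'
Counting: 2 a's and 8 b's
Check: 2 == 8? No
Mismatch: a-count != b-count
Rejected

0


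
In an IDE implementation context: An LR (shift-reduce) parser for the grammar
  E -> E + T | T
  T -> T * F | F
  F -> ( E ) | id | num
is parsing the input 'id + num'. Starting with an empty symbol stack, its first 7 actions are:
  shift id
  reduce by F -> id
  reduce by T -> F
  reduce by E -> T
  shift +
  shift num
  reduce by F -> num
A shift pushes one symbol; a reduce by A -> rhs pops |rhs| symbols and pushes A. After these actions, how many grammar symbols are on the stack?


Tracking the symbol stack through each action:
  Action 1: shift 'id' : push -> stack = [id] (size 1)
  Action 2: reduce by F -> id : pop 1, push F -> stack = [F] (size 1)
  Action 3: reduce by T -> F : pop 1, push T -> stack = [T] (size 1)
  Action 4: reduce by E -> T : pop 1, push E -> stack = [E] (size 1)
  Action 5: shift '+' : push -> stack = [E, +] (size 2)
  Action 6: shift 'num' : push -> stack = [E, +, num] (size 3)
  Action 7: reduce by F -> num : pop 1, push F -> stack = [E, +, F] (size 3)
Final stack size: 3

3


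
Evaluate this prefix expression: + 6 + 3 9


Parsing prefix expression: + 6 + 3 9
Step 1: Innermost operation '+ 3 9'
  3 + 9 = 12
Step 2: Outer operation '+ 6 [12]'
  6 + 12 = 18

18


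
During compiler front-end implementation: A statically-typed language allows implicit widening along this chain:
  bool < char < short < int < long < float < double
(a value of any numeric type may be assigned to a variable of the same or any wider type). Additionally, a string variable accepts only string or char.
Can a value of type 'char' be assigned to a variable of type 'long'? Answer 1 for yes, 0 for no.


Target variable type: long
Source value type: char
Numeric ranks: char=1, long=4
Widening allowed iff rank(source) <= rank(target): 1 <= 4? Yes
Result: 1

1
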